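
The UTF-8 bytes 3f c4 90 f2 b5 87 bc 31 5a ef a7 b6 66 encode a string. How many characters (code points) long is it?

Byte at offset 0: 0x3F = 00111111 → 1-byte char (#1). Advance 1.
Byte at offset 1: 0xC4 = 11000100 → 2-byte char (#2). Advance 2.
Byte at offset 3: 0xF2 = 11110010 → 4-byte char (#3). Advance 4.
Byte at offset 7: 0x31 = 00110001 → 1-byte char (#4). Advance 1.
Byte at offset 8: 0x5A = 01011010 → 1-byte char (#5). Advance 1.
Byte at offset 9: 0xEF = 11101111 → 3-byte char (#6). Advance 3.
Byte at offset 12: 0x66 = 01100110 → 1-byte char (#7). Advance 1.
Reached end at offset 13 after 7 code points.

7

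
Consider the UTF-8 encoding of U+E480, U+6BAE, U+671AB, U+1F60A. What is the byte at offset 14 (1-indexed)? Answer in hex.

0x8A

1-indexed offset 14 is 0-indexed offset 13.
U+E480 → 3-byte form EE 92 80 at offsets 0–2.
U+6BAE → 3-byte form E6 AE AE at offsets 3–5.
U+671AB → 4-byte form F1 A7 86 AB at offsets 6–9.
U+1F60A → 4-byte form F0 9F 98 8A at offsets 10–13.
Offset 13 falls in char 4's range; it's byte 4 of F0 9F 98 8A = 0x8A.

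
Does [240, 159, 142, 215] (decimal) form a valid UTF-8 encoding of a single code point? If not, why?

invalid (non-continuation byte where continuation expected)

Leading byte 0xF0 = 11110000 → 4-byte form.
Byte 4 is 0xD7 = 11010111, which is not 10xxxxxx — expected a continuation byte.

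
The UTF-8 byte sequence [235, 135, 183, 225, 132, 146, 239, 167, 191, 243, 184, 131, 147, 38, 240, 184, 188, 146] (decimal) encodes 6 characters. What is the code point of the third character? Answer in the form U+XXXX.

Offset 0: leading byte 0xEB = 11101011 → 3-byte char #1 = EB 87 B7.
Offset 3: leading byte 0xE1 = 11100001 → 3-byte char #2 = E1 84 92.
Offset 6: leading byte 0xEF = 11101111 → 3-byte char #3 = EF A7 BF.
Leading byte 0xEF = 11101111 matches 1110xxxx → 3-byte sequence.
Byte 1: 0xEF = 11101111, payload 1111 (4 bits).
Byte 2: 0xA7 = 10100111 (10xxxxxx ✓), payload 100111.
Byte 3: 0xBF = 10111111 (10xxxxxx ✓), payload 111111.
Concatenate: 1111100111111111 = 0xF9FF (16 bits → U+F9FF).

U+F9FF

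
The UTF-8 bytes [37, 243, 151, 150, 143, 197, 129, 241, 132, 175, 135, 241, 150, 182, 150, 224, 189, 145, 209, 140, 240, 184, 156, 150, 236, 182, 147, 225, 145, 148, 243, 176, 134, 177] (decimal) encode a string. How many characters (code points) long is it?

Byte at offset 0: 0x25 = 00100101 → 1-byte char (#1). Advance 1.
Byte at offset 1: 0xF3 = 11110011 → 4-byte char (#2). Advance 4.
Byte at offset 5: 0xC5 = 11000101 → 2-byte char (#3). Advance 2.
Byte at offset 7: 0xF1 = 11110001 → 4-byte char (#4). Advance 4.
Byte at offset 11: 0xF1 = 11110001 → 4-byte char (#5). Advance 4.
Byte at offset 15: 0xE0 = 11100000 → 3-byte char (#6). Advance 3.
Byte at offset 18: 0xD1 = 11010001 → 2-byte char (#7). Advance 2.
Byte at offset 20: 0xF0 = 11110000 → 4-byte char (#8). Advance 4.
Byte at offset 24: 0xEC = 11101100 → 3-byte char (#9). Advance 3.
Byte at offset 27: 0xE1 = 11100001 → 3-byte char (#10). Advance 3.
Byte at offset 30: 0xF3 = 11110011 → 4-byte char (#11). Advance 4.
Reached end at offset 34 after 11 code points.

11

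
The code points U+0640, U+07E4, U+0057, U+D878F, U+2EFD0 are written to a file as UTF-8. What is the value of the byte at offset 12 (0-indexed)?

0x90

U+0640 → 2-byte form D9 80 at offsets 0–1.
U+07E4 → 2-byte form DF A4 at offsets 2–3.
U+0057 → 1-byte form 57 at offsets 4–4.
U+D878F → 4-byte form F3 98 9E 8F at offsets 5–8.
U+2EFD0 → 4-byte form F0 AE BF 90 at offsets 9–12.
Offset 12 falls in char 5's range; it's byte 4 of F0 AE BF 90 = 0x90.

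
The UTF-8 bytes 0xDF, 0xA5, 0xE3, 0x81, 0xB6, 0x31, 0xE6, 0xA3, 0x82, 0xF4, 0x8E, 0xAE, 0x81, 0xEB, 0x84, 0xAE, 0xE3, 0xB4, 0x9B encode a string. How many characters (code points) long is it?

7

Byte at offset 0: 0xDF = 11011111 → 2-byte char (#1). Advance 2.
Byte at offset 2: 0xE3 = 11100011 → 3-byte char (#2). Advance 3.
Byte at offset 5: 0x31 = 00110001 → 1-byte char (#3). Advance 1.
Byte at offset 6: 0xE6 = 11100110 → 3-byte char (#4). Advance 3.
Byte at offset 9: 0xF4 = 11110100 → 4-byte char (#5). Advance 4.
Byte at offset 13: 0xEB = 11101011 → 3-byte char (#6). Advance 3.
Byte at offset 16: 0xE3 = 11100011 → 3-byte char (#7). Advance 3.
Reached end at offset 19 after 7 code points.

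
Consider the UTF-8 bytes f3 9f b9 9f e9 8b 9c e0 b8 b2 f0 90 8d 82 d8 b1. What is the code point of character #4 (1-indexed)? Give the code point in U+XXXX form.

Offset 0: leading byte 0xF3 = 11110011 → 4-byte char #1 = F3 9F B9 9F.
Offset 4: leading byte 0xE9 = 11101001 → 3-byte char #2 = E9 8B 9C.
Offset 7: leading byte 0xE0 = 11100000 → 3-byte char #3 = E0 B8 B2.
Offset 10: leading byte 0xF0 = 11110000 → 4-byte char #4 = F0 90 8D 82.
Leading byte 0xF0 = 11110000 matches 11110xxx → 4-byte sequence.
Byte 1: 0xF0 = 11110000, payload 000 (3 bits).
Byte 2: 0x90 = 10010000 (10xxxxxx ✓), payload 010000.
Byte 3: 0x8D = 10001101 (10xxxxxx ✓), payload 001101.
Byte 4: 0x82 = 10000010 (10xxxxxx ✓), payload 000010.
Concatenate: 000010000001101000010 = 0x10342 (21 bits → U+10342).

U+10342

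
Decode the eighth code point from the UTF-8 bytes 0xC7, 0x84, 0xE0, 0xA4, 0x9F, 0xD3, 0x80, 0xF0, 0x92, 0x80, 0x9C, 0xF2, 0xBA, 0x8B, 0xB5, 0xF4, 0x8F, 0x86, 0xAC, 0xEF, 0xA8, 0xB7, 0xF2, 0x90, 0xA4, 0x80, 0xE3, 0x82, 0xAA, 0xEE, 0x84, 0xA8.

U+90900

Offset 0: leading byte 0xC7 = 11000111 → 2-byte char #1 = C7 84.
Offset 2: leading byte 0xE0 = 11100000 → 3-byte char #2 = E0 A4 9F.
Offset 5: leading byte 0xD3 = 11010011 → 2-byte char #3 = D3 80.
Offset 7: leading byte 0xF0 = 11110000 → 4-byte char #4 = F0 92 80 9C.
Offset 11: leading byte 0xF2 = 11110010 → 4-byte char #5 = F2 BA 8B B5.
Offset 15: leading byte 0xF4 = 11110100 → 4-byte char #6 = F4 8F 86 AC.
Offset 19: leading byte 0xEF = 11101111 → 3-byte char #7 = EF A8 B7.
Offset 22: leading byte 0xF2 = 11110010 → 4-byte char #8 = F2 90 A4 80.
Leading byte 0xF2 = 11110010 matches 11110xxx → 4-byte sequence.
Byte 1: 0xF2 = 11110010, payload 010 (3 bits).
Byte 2: 0x90 = 10010000 (10xxxxxx ✓), payload 010000.
Byte 3: 0xA4 = 10100100 (10xxxxxx ✓), payload 100100.
Byte 4: 0x80 = 10000000 (10xxxxxx ✓), payload 000000.
Concatenate: 010010000100100000000 = 0x90900 (21 bits → U+90900).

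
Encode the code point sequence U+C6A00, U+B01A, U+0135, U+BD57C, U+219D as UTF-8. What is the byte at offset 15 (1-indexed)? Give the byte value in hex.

1-indexed offset 15 is 0-indexed offset 14.
U+C6A00 → 4-byte form F3 86 A8 80 at offsets 0–3.
U+B01A → 3-byte form EB 80 9A at offsets 4–6.
U+0135 → 2-byte form C4 B5 at offsets 7–8.
U+BD57C → 4-byte form F2 BD 95 BC at offsets 9–12.
U+219D → 3-byte form E2 86 9D at offsets 13–15.
Offset 14 falls in char 5's range; it's byte 2 of E2 86 9D = 0x86.

0x86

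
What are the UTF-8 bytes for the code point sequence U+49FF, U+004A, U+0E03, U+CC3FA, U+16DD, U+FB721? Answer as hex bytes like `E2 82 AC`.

U+49FF: 3-byte form → E4 A7 BF.
U+004A: 1-byte form → 4A.
U+0E03: 3-byte form → E0 B8 83.
U+CC3FA: 4-byte form → F3 8C 8F BA.
U+16DD: 3-byte form → E1 9B 9D.
U+FB721: 4-byte form → F3 BB 9C A1.
Concatenated (18 bytes): E4 A7 BF 4A E0 B8 83 F3 8C 8F BA E1 9B 9D F3 BB 9C A1.

E4 A7 BF 4A E0 B8 83 F3 8C 8F BA E1 9B 9D F3 BB 9C A1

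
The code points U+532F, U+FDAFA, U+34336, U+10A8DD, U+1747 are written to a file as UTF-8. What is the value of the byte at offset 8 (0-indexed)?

U+532F → 3-byte form E5 8C AF at offsets 0–2.
U+FDAFA → 4-byte form F3 BD AB BA at offsets 3–6.
U+34336 → 4-byte form F0 B4 8C B6 at offsets 7–10.
Offset 8 falls in char 3's range; it's byte 2 of F0 B4 8C B6 = 0xB4.

0xB4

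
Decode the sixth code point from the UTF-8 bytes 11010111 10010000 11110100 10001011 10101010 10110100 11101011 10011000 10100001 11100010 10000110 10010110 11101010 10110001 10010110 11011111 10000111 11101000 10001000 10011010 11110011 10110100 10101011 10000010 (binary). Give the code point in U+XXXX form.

Offset 0: leading byte 0xD7 = 11010111 → 2-byte char #1 = D7 90.
Offset 2: leading byte 0xF4 = 11110100 → 4-byte char #2 = F4 8B AA B4.
Offset 6: leading byte 0xEB = 11101011 → 3-byte char #3 = EB 98 A1.
Offset 9: leading byte 0xE2 = 11100010 → 3-byte char #4 = E2 86 96.
Offset 12: leading byte 0xEA = 11101010 → 3-byte char #5 = EA B1 96.
Offset 15: leading byte 0xDF = 11011111 → 2-byte char #6 = DF 87.
Leading byte 0xDF = 11011111 matches 110xxxxx → 2-byte sequence.
Byte 1: 0xDF = 11011111, payload 11111 (5 bits).
Byte 2: 0x87 = 10000111 (10xxxxxx ✓), payload 000111.
Concatenate: 11111000111 = 0x7C7 (11 bits → U+07C7).

U+07C7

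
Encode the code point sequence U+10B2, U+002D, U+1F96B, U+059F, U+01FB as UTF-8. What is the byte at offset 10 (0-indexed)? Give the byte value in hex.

0xC7

U+10B2 → 3-byte form E1 82 B2 at offsets 0–2.
U+002D → 1-byte form 2D at offsets 3–3.
U+1F96B → 4-byte form F0 9F A5 AB at offsets 4–7.
U+059F → 2-byte form D6 9F at offsets 8–9.
U+01FB → 2-byte form C7 BB at offsets 10–11.
Offset 10 falls in char 5's range; it's byte 1 of C7 BB = 0xC7.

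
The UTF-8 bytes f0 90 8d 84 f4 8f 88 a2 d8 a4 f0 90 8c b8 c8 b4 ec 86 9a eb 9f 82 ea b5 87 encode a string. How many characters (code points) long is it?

8

Byte at offset 0: 0xF0 = 11110000 → 4-byte char (#1). Advance 4.
Byte at offset 4: 0xF4 = 11110100 → 4-byte char (#2). Advance 4.
Byte at offset 8: 0xD8 = 11011000 → 2-byte char (#3). Advance 2.
Byte at offset 10: 0xF0 = 11110000 → 4-byte char (#4). Advance 4.
Byte at offset 14: 0xC8 = 11001000 → 2-byte char (#5). Advance 2.
Byte at offset 16: 0xEC = 11101100 → 3-byte char (#6). Advance 3.
Byte at offset 19: 0xEB = 11101011 → 3-byte char (#7). Advance 3.
Byte at offset 22: 0xEA = 11101010 → 3-byte char (#8). Advance 3.
Reached end at offset 25 after 8 code points.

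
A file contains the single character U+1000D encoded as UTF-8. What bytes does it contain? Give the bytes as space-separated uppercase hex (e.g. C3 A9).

U+1000D = 0x1000D = 65549 decimal. In range U+10000–U+10FFFF → 4-byte form: 11110xxx 10xxxxxx 10xxxxxx 10xxxxxx.
Binary (21 bits): 000010000000000001101.
Split 3+6+6+6: 000 | 010000 | 000000 | 001101.
Byte 1: 11110000 = 0xF0.
Byte 2: 10010000 = 0x90.
Byte 3: 10000000 = 0x80.
Byte 4: 10001101 = 0x8D.

F0 90 80 8D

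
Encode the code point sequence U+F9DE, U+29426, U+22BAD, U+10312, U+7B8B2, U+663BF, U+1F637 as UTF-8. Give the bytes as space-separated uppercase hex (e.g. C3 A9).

U+F9DE: 3-byte form → EF A7 9E.
U+29426: 4-byte form → F0 A9 90 A6.
U+22BAD: 4-byte form → F0 A2 AE AD.
U+10312: 4-byte form → F0 90 8C 92.
U+7B8B2: 4-byte form → F1 BB A2 B2.
U+663BF: 4-byte form → F1 A6 8E BF.
U+1F637: 4-byte form → F0 9F 98 B7.
Concatenated (27 bytes): EF A7 9E F0 A9 90 A6 F0 A2 AE AD F0 90 8C 92 F1 BB A2 B2 F1 A6 8E BF F0 9F 98 B7.

EF A7 9E F0 A9 90 A6 F0 A2 AE AD F0 90 8C 92 F1 BB A2 B2 F1 A6 8E BF F0 9F 98 B7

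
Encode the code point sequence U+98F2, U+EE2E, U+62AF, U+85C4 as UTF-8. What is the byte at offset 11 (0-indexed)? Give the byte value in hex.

U+98F2 → 3-byte form E9 A3 B2 at offsets 0–2.
U+EE2E → 3-byte form EE B8 AE at offsets 3–5.
U+62AF → 3-byte form E6 8A AF at offsets 6–8.
U+85C4 → 3-byte form E8 97 84 at offsets 9–11.
Offset 11 falls in char 4's range; it's byte 3 of E8 97 84 = 0x84.

0x84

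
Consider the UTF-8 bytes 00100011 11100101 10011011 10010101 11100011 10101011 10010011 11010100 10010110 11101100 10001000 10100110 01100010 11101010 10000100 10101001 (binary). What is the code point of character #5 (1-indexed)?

U+C226

Offset 0: leading byte 0x23 = 00100011 → 1-byte char #1 = 23.
Offset 1: leading byte 0xE5 = 11100101 → 3-byte char #2 = E5 9B 95.
Offset 4: leading byte 0xE3 = 11100011 → 3-byte char #3 = E3 AB 93.
Offset 7: leading byte 0xD4 = 11010100 → 2-byte char #4 = D4 96.
Offset 9: leading byte 0xEC = 11101100 → 3-byte char #5 = EC 88 A6.
Leading byte 0xEC = 11101100 matches 1110xxxx → 3-byte sequence.
Byte 1: 0xEC = 11101100, payload 1100 (4 bits).
Byte 2: 0x88 = 10001000 (10xxxxxx ✓), payload 001000.
Byte 3: 0xA6 = 10100110 (10xxxxxx ✓), payload 100110.
Concatenate: 1100001000100110 = 0xC226 (16 bits → U+C226).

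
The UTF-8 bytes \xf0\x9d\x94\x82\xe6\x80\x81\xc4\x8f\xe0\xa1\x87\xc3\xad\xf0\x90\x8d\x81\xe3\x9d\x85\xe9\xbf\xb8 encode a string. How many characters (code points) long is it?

Byte at offset 0: 0xF0 = 11110000 → 4-byte char (#1). Advance 4.
Byte at offset 4: 0xE6 = 11100110 → 3-byte char (#2). Advance 3.
Byte at offset 7: 0xC4 = 11000100 → 2-byte char (#3). Advance 2.
Byte at offset 9: 0xE0 = 11100000 → 3-byte char (#4). Advance 3.
Byte at offset 12: 0xC3 = 11000011 → 2-byte char (#5). Advance 2.
Byte at offset 14: 0xF0 = 11110000 → 4-byte char (#6). Advance 4.
Byte at offset 18: 0xE3 = 11100011 → 3-byte char (#7). Advance 3.
Byte at offset 21: 0xE9 = 11101001 → 3-byte char (#8). Advance 3.
Reached end at offset 24 after 8 code points.

8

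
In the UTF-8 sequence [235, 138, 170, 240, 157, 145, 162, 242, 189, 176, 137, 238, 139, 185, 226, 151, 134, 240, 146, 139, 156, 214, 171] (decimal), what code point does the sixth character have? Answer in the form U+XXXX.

Offset 0: leading byte 0xEB = 11101011 → 3-byte char #1 = EB 8A AA.
Offset 3: leading byte 0xF0 = 11110000 → 4-byte char #2 = F0 9D 91 A2.
Offset 7: leading byte 0xF2 = 11110010 → 4-byte char #3 = F2 BD B0 89.
Offset 11: leading byte 0xEE = 11101110 → 3-byte char #4 = EE 8B B9.
Offset 14: leading byte 0xE2 = 11100010 → 3-byte char #5 = E2 97 86.
Offset 17: leading byte 0xF0 = 11110000 → 4-byte char #6 = F0 92 8B 9C.
Leading byte 0xF0 = 11110000 matches 11110xxx → 4-byte sequence.
Byte 1: 0xF0 = 11110000, payload 000 (3 bits).
Byte 2: 0x92 = 10010010 (10xxxxxx ✓), payload 010010.
Byte 3: 0x8B = 10001011 (10xxxxxx ✓), payload 001011.
Byte 4: 0x9C = 10011100 (10xxxxxx ✓), payload 011100.
Concatenate: 000010010001011011100 = 0x122DC (21 bits → U+122DC).

U+122DC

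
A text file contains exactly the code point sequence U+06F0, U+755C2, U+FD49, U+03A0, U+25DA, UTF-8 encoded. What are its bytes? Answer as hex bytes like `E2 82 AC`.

U+06F0: 2-byte form → DB B0.
U+755C2: 4-byte form → F1 B5 97 82.
U+FD49: 3-byte form → EF B5 89.
U+03A0: 2-byte form → CE A0.
U+25DA: 3-byte form → E2 97 9A.
Concatenated (14 bytes): DB B0 F1 B5 97 82 EF B5 89 CE A0 E2 97 9A.

DB B0 F1 B5 97 82 EF B5 89 CE A0 E2 97 9A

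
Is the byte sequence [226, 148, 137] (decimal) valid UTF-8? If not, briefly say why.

Leading byte 0xE2 = 11100010 → 3-byte form.
Continuation bytes 0x94=10010100, 0x89=10001001 all match 10xxxxxx.
Decoded value 0x2509 is ≥ 0x800 (shortest form) and not a surrogate.

valid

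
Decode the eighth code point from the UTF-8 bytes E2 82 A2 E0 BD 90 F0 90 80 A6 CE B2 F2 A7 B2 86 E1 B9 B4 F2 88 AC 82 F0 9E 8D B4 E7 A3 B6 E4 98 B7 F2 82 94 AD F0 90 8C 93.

Offset 0: leading byte 0xE2 = 11100010 → 3-byte char #1 = E2 82 A2.
Offset 3: leading byte 0xE0 = 11100000 → 3-byte char #2 = E0 BD 90.
Offset 6: leading byte 0xF0 = 11110000 → 4-byte char #3 = F0 90 80 A6.
Offset 10: leading byte 0xCE = 11001110 → 2-byte char #4 = CE B2.
Offset 12: leading byte 0xF2 = 11110010 → 4-byte char #5 = F2 A7 B2 86.
Offset 16: leading byte 0xE1 = 11100001 → 3-byte char #6 = E1 B9 B4.
Offset 19: leading byte 0xF2 = 11110010 → 4-byte char #7 = F2 88 AC 82.
Offset 23: leading byte 0xF0 = 11110000 → 4-byte char #8 = F0 9E 8D B4.
Leading byte 0xF0 = 11110000 matches 11110xxx → 4-byte sequence.
Byte 1: 0xF0 = 11110000, payload 000 (3 bits).
Byte 2: 0x9E = 10011110 (10xxxxxx ✓), payload 011110.
Byte 3: 0x8D = 10001101 (10xxxxxx ✓), payload 001101.
Byte 4: 0xB4 = 10110100 (10xxxxxx ✓), payload 110100.
Concatenate: 000011110001101110100 = 0x1E374 (21 bits → U+1E374).

U+1E374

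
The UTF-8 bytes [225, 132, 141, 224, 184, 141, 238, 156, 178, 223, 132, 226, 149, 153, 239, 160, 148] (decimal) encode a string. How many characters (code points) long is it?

6

Byte at offset 0: 0xE1 = 11100001 → 3-byte char (#1). Advance 3.
Byte at offset 3: 0xE0 = 11100000 → 3-byte char (#2). Advance 3.
Byte at offset 6: 0xEE = 11101110 → 3-byte char (#3). Advance 3.
Byte at offset 9: 0xDF = 11011111 → 2-byte char (#4). Advance 2.
Byte at offset 11: 0xE2 = 11100010 → 3-byte char (#5). Advance 3.
Byte at offset 14: 0xEF = 11101111 → 3-byte char (#6). Advance 3.
Reached end at offset 17 after 6 code points.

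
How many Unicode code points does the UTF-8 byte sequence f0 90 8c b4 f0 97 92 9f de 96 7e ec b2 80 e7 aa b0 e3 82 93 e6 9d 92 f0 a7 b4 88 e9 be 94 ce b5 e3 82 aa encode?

Byte at offset 0: 0xF0 = 11110000 → 4-byte char (#1). Advance 4.
Byte at offset 4: 0xF0 = 11110000 → 4-byte char (#2). Advance 4.
Byte at offset 8: 0xDE = 11011110 → 2-byte char (#3). Advance 2.
Byte at offset 10: 0x7E = 01111110 → 1-byte char (#4). Advance 1.
Byte at offset 11: 0xEC = 11101100 → 3-byte char (#5). Advance 3.
Byte at offset 14: 0xE7 = 11100111 → 3-byte char (#6). Advance 3.
Byte at offset 17: 0xE3 = 11100011 → 3-byte char (#7). Advance 3.
Byte at offset 20: 0xE6 = 11100110 → 3-byte char (#8). Advance 3.
Byte at offset 23: 0xF0 = 11110000 → 4-byte char (#9). Advance 4.
Byte at offset 27: 0xE9 = 11101001 → 3-byte char (#10). Advance 3.
Byte at offset 30: 0xCE = 11001110 → 2-byte char (#11). Advance 2.
Byte at offset 32: 0xE3 = 11100011 → 3-byte char (#12). Advance 3.
Reached end at offset 35 after 12 code points.

12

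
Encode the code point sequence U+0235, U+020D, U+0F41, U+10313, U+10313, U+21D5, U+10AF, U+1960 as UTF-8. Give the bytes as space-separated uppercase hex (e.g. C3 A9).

U+0235: 2-byte form → C8 B5.
U+020D: 2-byte form → C8 8D.
U+0F41: 3-byte form → E0 BD 81.
U+10313: 4-byte form → F0 90 8C 93.
U+10313: 4-byte form → F0 90 8C 93.
U+21D5: 3-byte form → E2 87 95.
U+10AF: 3-byte form → E1 82 AF.
U+1960: 3-byte form → E1 A5 A0.
Concatenated (24 bytes): C8 B5 C8 8D E0 BD 81 F0 90 8C 93 F0 90 8C 93 E2 87 95 E1 82 AF E1 A5 A0.

C8 B5 C8 8D E0 BD 81 F0 90 8C 93 F0 90 8C 93 E2 87 95 E1 82 AF E1 A5 A0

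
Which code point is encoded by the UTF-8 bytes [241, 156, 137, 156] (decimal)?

U+5C25C

Leading byte 0xF1 = 11110001 matches 11110xxx → 4-byte sequence.
Byte 1: 0xF1 = 11110001, payload 001 (3 bits).
Byte 2: 0x9C = 10011100 (10xxxxxx ✓), payload 011100.
Byte 3: 0x89 = 10001001 (10xxxxxx ✓), payload 001001.
Byte 4: 0x9C = 10011100 (10xxxxxx ✓), payload 011100.
Concatenate: 001011100001001011100 = 0x5C25C (21 bits → U+5C25C).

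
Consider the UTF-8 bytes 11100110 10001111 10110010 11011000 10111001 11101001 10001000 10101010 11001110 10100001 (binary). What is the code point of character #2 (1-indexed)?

Offset 0: leading byte 0xE6 = 11100110 → 3-byte char #1 = E6 8F B2.
Offset 3: leading byte 0xD8 = 11011000 → 2-byte char #2 = D8 B9.
Leading byte 0xD8 = 11011000 matches 110xxxxx → 2-byte sequence.
Byte 1: 0xD8 = 11011000, payload 11000 (5 bits).
Byte 2: 0xB9 = 10111001 (10xxxxxx ✓), payload 111001.
Concatenate: 11000111001 = 0x639 (11 bits → U+0639).

U+0639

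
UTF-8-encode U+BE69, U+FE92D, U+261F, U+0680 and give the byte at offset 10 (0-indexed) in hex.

0xDA

U+BE69 → 3-byte form EB B9 A9 at offsets 0–2.
U+FE92D → 4-byte form F3 BE A4 AD at offsets 3–6.
U+261F → 3-byte form E2 98 9F at offsets 7–9.
U+0680 → 2-byte form DA 80 at offsets 10–11.
Offset 10 falls in char 4's range; it's byte 1 of DA 80 = 0xDA.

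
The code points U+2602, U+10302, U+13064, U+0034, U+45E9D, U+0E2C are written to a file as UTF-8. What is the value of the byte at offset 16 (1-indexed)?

0x9D

1-indexed offset 16 is 0-indexed offset 15.
U+2602 → 3-byte form E2 98 82 at offsets 0–2.
U+10302 → 4-byte form F0 90 8C 82 at offsets 3–6.
U+13064 → 4-byte form F0 93 81 A4 at offsets 7–10.
U+0034 → 1-byte form 34 at offsets 11–11.
U+45E9D → 4-byte form F1 85 BA 9D at offsets 12–15.
Offset 15 falls in char 5's range; it's byte 4 of F1 85 BA 9D = 0x9D.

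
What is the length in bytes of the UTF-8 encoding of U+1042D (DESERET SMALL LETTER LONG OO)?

4

U+1042D = 0x1042D. UTF-8 uses 1 byte below 0x80, 2 below 0x800, 3 below 0x10000, 4 up to 0x10FFFF. 0x1042D is in U+10000–U+10FFFF → 4 bytes.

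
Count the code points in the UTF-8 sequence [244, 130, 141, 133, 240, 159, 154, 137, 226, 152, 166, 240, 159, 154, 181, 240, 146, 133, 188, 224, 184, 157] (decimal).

6

Byte at offset 0: 0xF4 = 11110100 → 4-byte char (#1). Advance 4.
Byte at offset 4: 0xF0 = 11110000 → 4-byte char (#2). Advance 4.
Byte at offset 8: 0xE2 = 11100010 → 3-byte char (#3). Advance 3.
Byte at offset 11: 0xF0 = 11110000 → 4-byte char (#4). Advance 4.
Byte at offset 15: 0xF0 = 11110000 → 4-byte char (#5). Advance 4.
Byte at offset 19: 0xE0 = 11100000 → 3-byte char (#6). Advance 3.
Reached end at offset 22 after 6 code points.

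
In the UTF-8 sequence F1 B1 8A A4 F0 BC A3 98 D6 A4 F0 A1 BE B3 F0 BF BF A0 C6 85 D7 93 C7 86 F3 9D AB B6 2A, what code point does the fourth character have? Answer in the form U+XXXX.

Offset 0: leading byte 0xF1 = 11110001 → 4-byte char #1 = F1 B1 8A A4.
Offset 4: leading byte 0xF0 = 11110000 → 4-byte char #2 = F0 BC A3 98.
Offset 8: leading byte 0xD6 = 11010110 → 2-byte char #3 = D6 A4.
Offset 10: leading byte 0xF0 = 11110000 → 4-byte char #4 = F0 A1 BE B3.
Leading byte 0xF0 = 11110000 matches 11110xxx → 4-byte sequence.
Byte 1: 0xF0 = 11110000, payload 000 (3 bits).
Byte 2: 0xA1 = 10100001 (10xxxxxx ✓), payload 100001.
Byte 3: 0xBE = 10111110 (10xxxxxx ✓), payload 111110.
Byte 4: 0xB3 = 10110011 (10xxxxxx ✓), payload 110011.
Concatenate: 000100001111110110011 = 0x21FB3 (21 bits → U+21FB3).

U+21FB3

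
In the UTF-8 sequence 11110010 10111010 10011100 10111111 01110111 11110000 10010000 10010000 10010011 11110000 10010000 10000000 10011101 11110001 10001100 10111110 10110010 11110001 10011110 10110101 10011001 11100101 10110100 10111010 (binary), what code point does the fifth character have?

Offset 0: leading byte 0xF2 = 11110010 → 4-byte char #1 = F2 BA 9C BF.
Offset 4: leading byte 0x77 = 01110111 → 1-byte char #2 = 77.
Offset 5: leading byte 0xF0 = 11110000 → 4-byte char #3 = F0 90 90 93.
Offset 9: leading byte 0xF0 = 11110000 → 4-byte char #4 = F0 90 80 9D.
Offset 13: leading byte 0xF1 = 11110001 → 4-byte char #5 = F1 8C BE B2.
Leading byte 0xF1 = 11110001 matches 11110xxx → 4-byte sequence.
Byte 1: 0xF1 = 11110001, payload 001 (3 bits).
Byte 2: 0x8C = 10001100 (10xxxxxx ✓), payload 001100.
Byte 3: 0xBE = 10111110 (10xxxxxx ✓), payload 111110.
Byte 4: 0xB2 = 10110010 (10xxxxxx ✓), payload 110010.
Concatenate: 001001100111110110010 = 0x4CFB2 (21 bits → U+4CFB2).

U+4CFB2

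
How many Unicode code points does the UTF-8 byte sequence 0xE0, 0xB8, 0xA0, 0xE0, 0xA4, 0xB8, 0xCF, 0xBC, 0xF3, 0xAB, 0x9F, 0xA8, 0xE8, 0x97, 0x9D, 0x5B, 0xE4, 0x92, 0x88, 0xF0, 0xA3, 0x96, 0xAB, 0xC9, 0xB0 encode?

9

Byte at offset 0: 0xE0 = 11100000 → 3-byte char (#1). Advance 3.
Byte at offset 3: 0xE0 = 11100000 → 3-byte char (#2). Advance 3.
Byte at offset 6: 0xCF = 11001111 → 2-byte char (#3). Advance 2.
Byte at offset 8: 0xF3 = 11110011 → 4-byte char (#4). Advance 4.
Byte at offset 12: 0xE8 = 11101000 → 3-byte char (#5). Advance 3.
Byte at offset 15: 0x5B = 01011011 → 1-byte char (#6). Advance 1.
Byte at offset 16: 0xE4 = 11100100 → 3-byte char (#7). Advance 3.
Byte at offset 19: 0xF0 = 11110000 → 4-byte char (#8). Advance 4.
Byte at offset 23: 0xC9 = 11001001 → 2-byte char (#9). Advance 2.
Reached end at offset 25 after 9 code points.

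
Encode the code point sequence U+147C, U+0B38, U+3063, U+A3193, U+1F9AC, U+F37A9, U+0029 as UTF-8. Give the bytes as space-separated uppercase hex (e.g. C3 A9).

U+147C: 3-byte form → E1 91 BC.
U+0B38: 3-byte form → E0 AC B8.
U+3063: 3-byte form → E3 81 A3.
U+A3193: 4-byte form → F2 A3 86 93.
U+1F9AC: 4-byte form → F0 9F A6 AC.
U+F37A9: 4-byte form → F3 B3 9E A9.
U+0029: 1-byte form → 29.
Concatenated (22 bytes): E1 91 BC E0 AC B8 E3 81 A3 F2 A3 86 93 F0 9F A6 AC F3 B3 9E A9 29.

E1 91 BC E0 AC B8 E3 81 A3 F2 A3 86 93 F0 9F A6 AC F3 B3 9E A9 29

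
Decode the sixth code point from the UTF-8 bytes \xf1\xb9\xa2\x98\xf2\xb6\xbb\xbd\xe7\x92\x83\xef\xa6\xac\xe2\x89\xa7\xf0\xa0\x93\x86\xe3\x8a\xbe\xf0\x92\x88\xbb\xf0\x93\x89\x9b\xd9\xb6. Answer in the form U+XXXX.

Offset 0: leading byte 0xF1 = 11110001 → 4-byte char #1 = F1 B9 A2 98.
Offset 4: leading byte 0xF2 = 11110010 → 4-byte char #2 = F2 B6 BB BD.
Offset 8: leading byte 0xE7 = 11100111 → 3-byte char #3 = E7 92 83.
Offset 11: leading byte 0xEF = 11101111 → 3-byte char #4 = EF A6 AC.
Offset 14: leading byte 0xE2 = 11100010 → 3-byte char #5 = E2 89 A7.
Offset 17: leading byte 0xF0 = 11110000 → 4-byte char #6 = F0 A0 93 86.
Leading byte 0xF0 = 11110000 matches 11110xxx → 4-byte sequence.
Byte 1: 0xF0 = 11110000, payload 000 (3 bits).
Byte 2: 0xA0 = 10100000 (10xxxxxx ✓), payload 100000.
Byte 3: 0x93 = 10010011 (10xxxxxx ✓), payload 010011.
Byte 4: 0x86 = 10000110 (10xxxxxx ✓), payload 000110.
Concatenate: 000100000010011000110 = 0x204C6 (21 bits → U+204C6).

U+204C6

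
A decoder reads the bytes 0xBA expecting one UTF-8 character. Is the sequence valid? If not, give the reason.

invalid (continuation byte with no leading byte)

Byte 0xBA = 10111010 has the form 10xxxxxx — a continuation byte — but there is no preceding leading byte.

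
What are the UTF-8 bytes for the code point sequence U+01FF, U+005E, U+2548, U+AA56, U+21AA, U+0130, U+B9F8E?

U+01FF: 2-byte form → C7 BF.
U+005E: 1-byte form → 5E.
U+2548: 3-byte form → E2 95 88.
U+AA56: 3-byte form → EA A9 96.
U+21AA: 3-byte form → E2 86 AA.
U+0130: 2-byte form → C4 B0.
U+B9F8E: 4-byte form → F2 B9 BE 8E.
Concatenated (18 bytes): C7 BF 5E E2 95 88 EA A9 96 E2 86 AA C4 B0 F2 B9 BE 8E.

C7 BF 5E E2 95 88 EA A9 96 E2 86 AA C4 B0 F2 B9 BE 8E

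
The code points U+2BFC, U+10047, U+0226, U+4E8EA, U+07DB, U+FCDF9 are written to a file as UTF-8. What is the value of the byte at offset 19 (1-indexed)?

1-indexed offset 19 is 0-indexed offset 18.
U+2BFC → 3-byte form E2 AF BC at offsets 0–2.
U+10047 → 4-byte form F0 90 81 87 at offsets 3–6.
U+0226 → 2-byte form C8 A6 at offsets 7–8.
U+4E8EA → 4-byte form F1 8E A3 AA at offsets 9–12.
U+07DB → 2-byte form DF 9B at offsets 13–14.
U+FCDF9 → 4-byte form F3 BC B7 B9 at offsets 15–18.
Offset 18 falls in char 6's range; it's byte 4 of F3 BC B7 B9 = 0xB9.

0xB9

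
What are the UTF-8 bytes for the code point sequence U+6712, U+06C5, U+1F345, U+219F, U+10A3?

E6 9C 92 DB 85 F0 9F 8D 85 E2 86 9F E1 82 A3

U+6712: 3-byte form → E6 9C 92.
U+06C5: 2-byte form → DB 85.
U+1F345: 4-byte form → F0 9F 8D 85.
U+219F: 3-byte form → E2 86 9F.
U+10A3: 3-byte form → E1 82 A3.
Concatenated (15 bytes): E6 9C 92 DB 85 F0 9F 8D 85 E2 86 9F E1 82 A3.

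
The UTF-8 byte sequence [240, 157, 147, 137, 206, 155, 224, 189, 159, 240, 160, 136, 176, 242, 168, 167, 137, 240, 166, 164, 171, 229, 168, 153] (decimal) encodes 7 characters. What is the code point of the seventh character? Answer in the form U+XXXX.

U+5A19

Offset 0: leading byte 0xF0 = 11110000 → 4-byte char #1 = F0 9D 93 89.
Offset 4: leading byte 0xCE = 11001110 → 2-byte char #2 = CE 9B.
Offset 6: leading byte 0xE0 = 11100000 → 3-byte char #3 = E0 BD 9F.
Offset 9: leading byte 0xF0 = 11110000 → 4-byte char #4 = F0 A0 88 B0.
Offset 13: leading byte 0xF2 = 11110010 → 4-byte char #5 = F2 A8 A7 89.
Offset 17: leading byte 0xF0 = 11110000 → 4-byte char #6 = F0 A6 A4 AB.
Offset 21: leading byte 0xE5 = 11100101 → 3-byte char #7 = E5 A8 99.
Leading byte 0xE5 = 11100101 matches 1110xxxx → 3-byte sequence.
Byte 1: 0xE5 = 11100101, payload 0101 (4 bits).
Byte 2: 0xA8 = 10101000 (10xxxxxx ✓), payload 101000.
Byte 3: 0x99 = 10011001 (10xxxxxx ✓), payload 011001.
Concatenate: 0101101000011001 = 0x5A19 (16 bits → U+5A19).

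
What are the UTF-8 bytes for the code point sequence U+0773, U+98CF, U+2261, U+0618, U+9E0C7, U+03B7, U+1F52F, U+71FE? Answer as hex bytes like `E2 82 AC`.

U+0773: 2-byte form → DD B3.
U+98CF: 3-byte form → E9 A3 8F.
U+2261: 3-byte form → E2 89 A1.
U+0618: 2-byte form → D8 98.
U+9E0C7: 4-byte form → F2 9E 83 87.
U+03B7: 2-byte form → CE B7.
U+1F52F: 4-byte form → F0 9F 94 AF.
U+71FE: 3-byte form → E7 87 BE.
Concatenated (23 bytes): DD B3 E9 A3 8F E2 89 A1 D8 98 F2 9E 83 87 CE B7 F0 9F 94 AF E7 87 BE.

DD B3 E9 A3 8F E2 89 A1 D8 98 F2 9E 83 87 CE B7 F0 9F 94 AF E7 87 BE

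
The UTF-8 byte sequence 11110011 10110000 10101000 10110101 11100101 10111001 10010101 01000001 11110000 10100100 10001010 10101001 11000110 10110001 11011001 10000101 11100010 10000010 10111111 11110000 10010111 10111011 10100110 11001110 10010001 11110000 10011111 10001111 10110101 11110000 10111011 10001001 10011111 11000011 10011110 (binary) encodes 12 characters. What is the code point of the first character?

U+F0A35

Offset 0: leading byte 0xF3 = 11110011 → 4-byte char #1 = F3 B0 A8 B5.
Leading byte 0xF3 = 11110011 matches 11110xxx → 4-byte sequence.
Byte 1: 0xF3 = 11110011, payload 011 (3 bits).
Byte 2: 0xB0 = 10110000 (10xxxxxx ✓), payload 110000.
Byte 3: 0xA8 = 10101000 (10xxxxxx ✓), payload 101000.
Byte 4: 0xB5 = 10110101 (10xxxxxx ✓), payload 110101.
Concatenate: 011110000101000110101 = 0xF0A35 (21 bits → U+F0A35).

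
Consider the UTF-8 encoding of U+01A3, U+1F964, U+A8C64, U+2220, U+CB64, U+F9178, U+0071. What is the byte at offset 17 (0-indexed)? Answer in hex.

0xB9

U+01A3 → 2-byte form C6 A3 at offsets 0–1.
U+1F964 → 4-byte form F0 9F A5 A4 at offsets 2–5.
U+A8C64 → 4-byte form F2 A8 B1 A4 at offsets 6–9.
U+2220 → 3-byte form E2 88 A0 at offsets 10–12.
U+CB64 → 3-byte form EC AD A4 at offsets 13–15.
U+F9178 → 4-byte form F3 B9 85 B8 at offsets 16–19.
Offset 17 falls in char 6's range; it's byte 2 of F3 B9 85 B8 = 0xB9.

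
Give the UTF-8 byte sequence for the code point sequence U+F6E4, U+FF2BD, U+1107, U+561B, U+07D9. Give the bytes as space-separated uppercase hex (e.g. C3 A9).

U+F6E4: 3-byte form → EF 9B A4.
U+FF2BD: 4-byte form → F3 BF 8A BD.
U+1107: 3-byte form → E1 84 87.
U+561B: 3-byte form → E5 98 9B.
U+07D9: 2-byte form → DF 99.
Concatenated (15 bytes): EF 9B A4 F3 BF 8A BD E1 84 87 E5 98 9B DF 99.

EF 9B A4 F3 BF 8A BD E1 84 87 E5 98 9B DF 99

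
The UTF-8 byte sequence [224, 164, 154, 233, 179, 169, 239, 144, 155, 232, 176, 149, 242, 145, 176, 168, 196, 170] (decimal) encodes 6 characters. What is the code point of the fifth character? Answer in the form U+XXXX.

Offset 0: leading byte 0xE0 = 11100000 → 3-byte char #1 = E0 A4 9A.
Offset 3: leading byte 0xE9 = 11101001 → 3-byte char #2 = E9 B3 A9.
Offset 6: leading byte 0xEF = 11101111 → 3-byte char #3 = EF 90 9B.
Offset 9: leading byte 0xE8 = 11101000 → 3-byte char #4 = E8 B0 95.
Offset 12: leading byte 0xF2 = 11110010 → 4-byte char #5 = F2 91 B0 A8.
Leading byte 0xF2 = 11110010 matches 11110xxx → 4-byte sequence.
Byte 1: 0xF2 = 11110010, payload 010 (3 bits).
Byte 2: 0x91 = 10010001 (10xxxxxx ✓), payload 010001.
Byte 3: 0xB0 = 10110000 (10xxxxxx ✓), payload 110000.
Byte 4: 0xA8 = 10101000 (10xxxxxx ✓), payload 101000.
Concatenate: 010010001110000101000 = 0x91C28 (21 bits → U+91C28).

U+91C28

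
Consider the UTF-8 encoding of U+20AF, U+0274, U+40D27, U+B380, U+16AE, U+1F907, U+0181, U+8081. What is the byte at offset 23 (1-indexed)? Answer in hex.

1-indexed offset 23 is 0-indexed offset 22.
U+20AF → 3-byte form E2 82 AF at offsets 0–2.
U+0274 → 2-byte form C9 B4 at offsets 3–4.
U+40D27 → 4-byte form F1 80 B4 A7 at offsets 5–8.
U+B380 → 3-byte form EB 8E 80 at offsets 9–11.
U+16AE → 3-byte form E1 9A AE at offsets 12–14.
U+1F907 → 4-byte form F0 9F A4 87 at offsets 15–18.
U+0181 → 2-byte form C6 81 at offsets 19–20.
U+8081 → 3-byte form E8 82 81 at offsets 21–23.
Offset 22 falls in char 8's range; it's byte 2 of E8 82 81 = 0x82.

0x82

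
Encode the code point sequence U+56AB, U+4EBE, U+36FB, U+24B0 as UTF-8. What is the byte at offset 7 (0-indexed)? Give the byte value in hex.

U+56AB → 3-byte form E5 9A AB at offsets 0–2.
U+4EBE → 3-byte form E4 BA BE at offsets 3–5.
U+36FB → 3-byte form E3 9B BB at offsets 6–8.
Offset 7 falls in char 3's range; it's byte 2 of E3 9B BB = 0x9B.

0x9B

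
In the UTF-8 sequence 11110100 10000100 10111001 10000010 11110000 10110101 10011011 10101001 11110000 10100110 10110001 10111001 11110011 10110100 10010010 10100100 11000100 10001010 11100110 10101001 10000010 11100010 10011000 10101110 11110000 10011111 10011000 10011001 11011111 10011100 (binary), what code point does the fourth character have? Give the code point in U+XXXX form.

U+F44A4

Offset 0: leading byte 0xF4 = 11110100 → 4-byte char #1 = F4 84 B9 82.
Offset 4: leading byte 0xF0 = 11110000 → 4-byte char #2 = F0 B5 9B A9.
Offset 8: leading byte 0xF0 = 11110000 → 4-byte char #3 = F0 A6 B1 B9.
Offset 12: leading byte 0xF3 = 11110011 → 4-byte char #4 = F3 B4 92 A4.
Leading byte 0xF3 = 11110011 matches 11110xxx → 4-byte sequence.
Byte 1: 0xF3 = 11110011, payload 011 (3 bits).
Byte 2: 0xB4 = 10110100 (10xxxxxx ✓), payload 110100.
Byte 3: 0x92 = 10010010 (10xxxxxx ✓), payload 010010.
Byte 4: 0xA4 = 10100100 (10xxxxxx ✓), payload 100100.
Concatenate: 011110100010010100100 = 0xF44A4 (21 bits → U+F44A4).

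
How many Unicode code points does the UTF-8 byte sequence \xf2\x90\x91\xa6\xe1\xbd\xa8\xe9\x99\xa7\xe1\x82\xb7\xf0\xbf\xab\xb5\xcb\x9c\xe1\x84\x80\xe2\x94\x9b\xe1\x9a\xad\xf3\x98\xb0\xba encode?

10

Byte at offset 0: 0xF2 = 11110010 → 4-byte char (#1). Advance 4.
Byte at offset 4: 0xE1 = 11100001 → 3-byte char (#2). Advance 3.
Byte at offset 7: 0xE9 = 11101001 → 3-byte char (#3). Advance 3.
Byte at offset 10: 0xE1 = 11100001 → 3-byte char (#4). Advance 3.
Byte at offset 13: 0xF0 = 11110000 → 4-byte char (#5). Advance 4.
Byte at offset 17: 0xCB = 11001011 → 2-byte char (#6). Advance 2.
Byte at offset 19: 0xE1 = 11100001 → 3-byte char (#7). Advance 3.
Byte at offset 22: 0xE2 = 11100010 → 3-byte char (#8). Advance 3.
Byte at offset 25: 0xE1 = 11100001 → 3-byte char (#9). Advance 3.
Byte at offset 28: 0xF3 = 11110011 → 4-byte char (#10). Advance 4.
Reached end at offset 32 after 10 code points.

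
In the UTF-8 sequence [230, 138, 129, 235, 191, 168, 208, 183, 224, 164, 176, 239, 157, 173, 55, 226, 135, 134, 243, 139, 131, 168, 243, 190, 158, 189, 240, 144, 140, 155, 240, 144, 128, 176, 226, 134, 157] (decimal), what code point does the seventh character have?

Offset 0: leading byte 0xE6 = 11100110 → 3-byte char #1 = E6 8A 81.
Offset 3: leading byte 0xEB = 11101011 → 3-byte char #2 = EB BF A8.
Offset 6: leading byte 0xD0 = 11010000 → 2-byte char #3 = D0 B7.
Offset 8: leading byte 0xE0 = 11100000 → 3-byte char #4 = E0 A4 B0.
Offset 11: leading byte 0xEF = 11101111 → 3-byte char #5 = EF 9D AD.
Offset 14: leading byte 0x37 = 00110111 → 1-byte char #6 = 37.
Offset 15: leading byte 0xE2 = 11100010 → 3-byte char #7 = E2 87 86.
Leading byte 0xE2 = 11100010 matches 1110xxxx → 3-byte sequence.
Byte 1: 0xE2 = 11100010, payload 0010 (4 bits).
Byte 2: 0x87 = 10000111 (10xxxxxx ✓), payload 000111.
Byte 3: 0x86 = 10000110 (10xxxxxx ✓), payload 000110.
Concatenate: 0010000111000110 = 0x21C6 (16 bits → U+21C6).

U+21C6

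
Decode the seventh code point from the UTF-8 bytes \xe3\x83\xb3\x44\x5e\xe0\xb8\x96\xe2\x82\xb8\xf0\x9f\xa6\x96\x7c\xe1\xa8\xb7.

U+007C

Offset 0: leading byte 0xE3 = 11100011 → 3-byte char #1 = E3 83 B3.
Offset 3: leading byte 0x44 = 01000100 → 1-byte char #2 = 44.
Offset 4: leading byte 0x5E = 01011110 → 1-byte char #3 = 5E.
Offset 5: leading byte 0xE0 = 11100000 → 3-byte char #4 = E0 B8 96.
Offset 8: leading byte 0xE2 = 11100010 → 3-byte char #5 = E2 82 B8.
Offset 11: leading byte 0xF0 = 11110000 → 4-byte char #6 = F0 9F A6 96.
Offset 15: leading byte 0x7C = 01111100 → 1-byte char #7 = 7C.
Leading byte 0x7C = 01111100 matches 0xxxxxxx → 1-byte sequence.
Byte 1: 0x7C = 01111100, payload 1111100 (7 bits).
Concatenate: 1111100 = 0x7C (7 bits → U+007C).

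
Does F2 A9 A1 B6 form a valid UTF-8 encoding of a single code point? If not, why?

Leading byte 0xF2 = 11110010 → 4-byte form.
Continuation bytes 0xA9=10101001, 0xA1=10100001, 0xB6=10110110 all match 10xxxxxx.
Decoded value 0xA9876 is ≥ 0x10000 (shortest form) and not a surrogate.

valid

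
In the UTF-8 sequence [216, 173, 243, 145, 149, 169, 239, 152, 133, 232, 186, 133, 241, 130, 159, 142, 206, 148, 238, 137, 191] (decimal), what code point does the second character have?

U+D1569

Offset 0: leading byte 0xD8 = 11011000 → 2-byte char #1 = D8 AD.
Offset 2: leading byte 0xF3 = 11110011 → 4-byte char #2 = F3 91 95 A9.
Leading byte 0xF3 = 11110011 matches 11110xxx → 4-byte sequence.
Byte 1: 0xF3 = 11110011, payload 011 (3 bits).
Byte 2: 0x91 = 10010001 (10xxxxxx ✓), payload 010001.
Byte 3: 0x95 = 10010101 (10xxxxxx ✓), payload 010101.
Byte 4: 0xA9 = 10101001 (10xxxxxx ✓), payload 101001.
Concatenate: 011010001010101101001 = 0xD1569 (21 bits → U+D1569).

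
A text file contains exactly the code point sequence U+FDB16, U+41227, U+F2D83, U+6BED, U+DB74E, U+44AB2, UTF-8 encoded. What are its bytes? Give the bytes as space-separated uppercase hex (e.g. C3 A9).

U+FDB16: 4-byte form → F3 BD AC 96.
U+41227: 4-byte form → F1 81 88 A7.
U+F2D83: 4-byte form → F3 B2 B6 83.
U+6BED: 3-byte form → E6 AF AD.
U+DB74E: 4-byte form → F3 9B 9D 8E.
U+44AB2: 4-byte form → F1 84 AA B2.
Concatenated (23 bytes): F3 BD AC 96 F1 81 88 A7 F3 B2 B6 83 E6 AF AD F3 9B 9D 8E F1 84 AA B2.

F3 BD AC 96 F1 81 88 A7 F3 B2 B6 83 E6 AF AD F3 9B 9D 8E F1 84 AA B2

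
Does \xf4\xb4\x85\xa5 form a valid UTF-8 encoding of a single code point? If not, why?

Leading byte 0xF4 = 11110100 → 4-byte form.
Payload = 0x134165, which exceeds U+10FFFF, the maximum Unicode code point. (Leading bytes F5–FF, or F4 followed by ≥ 0x90, are invalid.)

invalid (encodes a value above U+10FFFF)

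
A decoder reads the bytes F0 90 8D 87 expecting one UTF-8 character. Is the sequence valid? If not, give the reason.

valid

Leading byte 0xF0 = 11110000 → 4-byte form.
Continuation bytes 0x90=10010000, 0x8D=10001101, 0x87=10000111 all match 10xxxxxx.
Decoded value 0x10347 is ≥ 0x10000 (shortest form) and not a surrogate.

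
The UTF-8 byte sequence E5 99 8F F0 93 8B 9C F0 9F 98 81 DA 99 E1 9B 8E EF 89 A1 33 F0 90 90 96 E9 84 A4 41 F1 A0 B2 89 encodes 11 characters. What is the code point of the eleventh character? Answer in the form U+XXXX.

U+60C89

Offset 0: leading byte 0xE5 = 11100101 → 3-byte char #1 = E5 99 8F.
Offset 3: leading byte 0xF0 = 11110000 → 4-byte char #2 = F0 93 8B 9C.
Offset 7: leading byte 0xF0 = 11110000 → 4-byte char #3 = F0 9F 98 81.
Offset 11: leading byte 0xDA = 11011010 → 2-byte char #4 = DA 99.
Offset 13: leading byte 0xE1 = 11100001 → 3-byte char #5 = E1 9B 8E.
Offset 16: leading byte 0xEF = 11101111 → 3-byte char #6 = EF 89 A1.
Offset 19: leading byte 0x33 = 00110011 → 1-byte char #7 = 33.
Offset 20: leading byte 0xF0 = 11110000 → 4-byte char #8 = F0 90 90 96.
Offset 24: leading byte 0xE9 = 11101001 → 3-byte char #9 = E9 84 A4.
Offset 27: leading byte 0x41 = 01000001 → 1-byte char #10 = 41.
Offset 28: leading byte 0xF1 = 11110001 → 4-byte char #11 = F1 A0 B2 89.
Leading byte 0xF1 = 11110001 matches 11110xxx → 4-byte sequence.
Byte 1: 0xF1 = 11110001, payload 001 (3 bits).
Byte 2: 0xA0 = 10100000 (10xxxxxx ✓), payload 100000.
Byte 3: 0xB2 = 10110010 (10xxxxxx ✓), payload 110010.
Byte 4: 0x89 = 10001001 (10xxxxxx ✓), payload 001001.
Concatenate: 001100000110010001001 = 0x60C89 (21 bits → U+60C89).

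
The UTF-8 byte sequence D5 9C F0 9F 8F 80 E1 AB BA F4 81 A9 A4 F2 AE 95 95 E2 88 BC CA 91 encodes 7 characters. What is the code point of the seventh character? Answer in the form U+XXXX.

Offset 0: leading byte 0xD5 = 11010101 → 2-byte char #1 = D5 9C.
Offset 2: leading byte 0xF0 = 11110000 → 4-byte char #2 = F0 9F 8F 80.
Offset 6: leading byte 0xE1 = 11100001 → 3-byte char #3 = E1 AB BA.
Offset 9: leading byte 0xF4 = 11110100 → 4-byte char #4 = F4 81 A9 A4.
Offset 13: leading byte 0xF2 = 11110010 → 4-byte char #5 = F2 AE 95 95.
Offset 17: leading byte 0xE2 = 11100010 → 3-byte char #6 = E2 88 BC.
Offset 20: leading byte 0xCA = 11001010 → 2-byte char #7 = CA 91.
Leading byte 0xCA = 11001010 matches 110xxxxx → 2-byte sequence.
Byte 1: 0xCA = 11001010, payload 01010 (5 bits).
Byte 2: 0x91 = 10010001 (10xxxxxx ✓), payload 010001.
Concatenate: 01010010001 = 0x291 (11 bits → U+0291).

U+0291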